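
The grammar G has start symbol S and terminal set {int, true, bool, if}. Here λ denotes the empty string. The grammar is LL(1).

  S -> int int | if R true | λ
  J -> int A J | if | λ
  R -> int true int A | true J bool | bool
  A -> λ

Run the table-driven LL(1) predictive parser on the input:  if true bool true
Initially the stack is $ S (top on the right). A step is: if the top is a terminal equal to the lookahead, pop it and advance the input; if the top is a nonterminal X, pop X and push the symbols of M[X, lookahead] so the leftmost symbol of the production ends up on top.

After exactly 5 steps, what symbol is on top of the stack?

     Stack               Input                Action
  1  $ S                 if true bool true $  expand S -> if R true
  2  $ true R if         if true bool true $  match if
  3  $ true R            true bool true $     expand R -> true J bool
  4  $ true bool J true  true bool true $     match true
  5  $ true bool J       bool true $          expand J -> λ
Stack after step 5: $ true bool (top = bool).

bool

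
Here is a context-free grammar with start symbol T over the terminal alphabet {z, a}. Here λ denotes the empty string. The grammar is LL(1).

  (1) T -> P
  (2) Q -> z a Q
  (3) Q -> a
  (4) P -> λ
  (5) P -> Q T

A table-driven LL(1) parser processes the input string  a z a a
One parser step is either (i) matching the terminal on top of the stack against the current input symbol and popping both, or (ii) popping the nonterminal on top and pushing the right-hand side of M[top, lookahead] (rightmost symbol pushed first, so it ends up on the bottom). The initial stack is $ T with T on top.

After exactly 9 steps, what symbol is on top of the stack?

     Stack      Input      Action
  1  $ T        a z a a $  expand T -> P
  2  $ P        a z a a $  expand P -> Q T
  3  $ T Q      a z a a $  expand Q -> a
  4  $ T a      a z a a $  match a
  5  $ T        z a a $    expand T -> P
  6  $ P        z a a $    expand P -> Q T
  7  $ T Q      z a a $    expand Q -> z a Q
  8  $ T Q a z  z a a $    match z
  9  $ T Q a    a a $      match a
Stack after step 9: $ T Q (top = Q).

Q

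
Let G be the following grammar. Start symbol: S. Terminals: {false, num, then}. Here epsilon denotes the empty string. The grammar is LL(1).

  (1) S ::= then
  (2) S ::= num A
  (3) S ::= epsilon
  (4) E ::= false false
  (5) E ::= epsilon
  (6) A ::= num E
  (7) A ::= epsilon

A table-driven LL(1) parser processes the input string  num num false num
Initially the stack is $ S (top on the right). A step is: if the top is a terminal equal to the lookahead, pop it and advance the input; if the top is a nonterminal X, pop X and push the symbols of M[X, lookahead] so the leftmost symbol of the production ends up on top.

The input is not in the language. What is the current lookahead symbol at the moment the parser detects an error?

num

step 1: stack=$ S  input=num num false num $  — expand S ::= num A
step 2: stack=$ A num  input=num num false num $  — match num
step 3: stack=$ A  input=num false num $  — expand A ::= num E
step 4: stack=$ E num  input=num false num $  — match num
step 5: stack=$ E  input=false num $  — expand E ::= false false
step 6: stack=$ false false  input=false num $  — match false
step 7: stack=$ false  input=num $  — error: top is terminal false but lookahead is num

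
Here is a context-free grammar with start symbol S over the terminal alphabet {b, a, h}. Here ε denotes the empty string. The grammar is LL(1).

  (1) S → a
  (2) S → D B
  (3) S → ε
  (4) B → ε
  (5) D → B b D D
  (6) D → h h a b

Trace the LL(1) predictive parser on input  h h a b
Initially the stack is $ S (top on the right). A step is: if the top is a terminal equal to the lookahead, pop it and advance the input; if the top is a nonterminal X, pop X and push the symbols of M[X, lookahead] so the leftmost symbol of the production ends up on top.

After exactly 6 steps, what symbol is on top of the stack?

B

step 1: stack=$ S  input=h h a b $  — expand S → D B
step 2: stack=$ B D  input=h h a b $  — expand D → h h a b
step 3: stack=$ B b a h h  input=h h a b $  — match h
step 4: stack=$ B b a h  input=h a b $  — match h
step 5: stack=$ B b a  input=a b $  — match a
step 6: stack=$ B b  input=b $  — match b
Stack after step 6: $ B (top = B).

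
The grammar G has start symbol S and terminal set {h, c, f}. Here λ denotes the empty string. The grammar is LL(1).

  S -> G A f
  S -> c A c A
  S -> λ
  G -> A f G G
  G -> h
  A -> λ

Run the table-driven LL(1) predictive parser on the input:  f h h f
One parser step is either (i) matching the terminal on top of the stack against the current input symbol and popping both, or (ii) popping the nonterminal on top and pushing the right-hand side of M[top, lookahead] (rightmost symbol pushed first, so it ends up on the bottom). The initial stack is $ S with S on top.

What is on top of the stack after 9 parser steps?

     Stack          Input      Action
  1  $ S            f h h f $  expand S -> G A f
  2  $ f A G        f h h f $  expand G -> A f G G
  3  $ f A G G f A  f h h f $  expand A -> λ
  4  $ f A G G f    f h h f $  match f
  5  $ f A G G      h h f $    expand G -> h
  6  $ f A G h      h h f $    match h
  7  $ f A G        h f $      expand G -> h
  8  $ f A h        h f $      match h
  9  $ f A          f $        expand A -> λ
Stack after step 9: $ f (top = f).

f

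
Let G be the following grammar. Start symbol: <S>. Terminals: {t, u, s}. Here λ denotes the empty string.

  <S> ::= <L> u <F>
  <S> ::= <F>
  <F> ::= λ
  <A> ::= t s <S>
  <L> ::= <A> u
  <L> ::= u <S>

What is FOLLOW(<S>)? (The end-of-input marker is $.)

{$, u}

FIRST(<F>) = {λ}
FIRST(<A>) = {t}
FIRST(<L>) = {t, u}  (via <A> u)
FIRST(<S>) = {λ, t, u}  (via <L> u <F>, <F>)
FOLLOW(<S>) includes $ since <S> is the start symbol.
FOLLOW(<A>): in <L>::=<A> u, <A> is followed by u with FIRST {u}. Thus FOLLOW(<A>) = {u}.
FOLLOW(<L>): in <S>::=<L> u <F>, <L> is followed by u <F> with FIRST {u}. Thus FOLLOW(<L>) = {u}.
FOLLOW(<S>): in <A>::=t s <S>, the suffix after <S> is empty, so FOLLOW(<S>) ⊇ FOLLOW(<A>) = {u}; in <L>::=u <S>, the suffix after <S> is empty, so FOLLOW(<S>) ⊇ FOLLOW(<L>) = {u}. Thus FOLLOW(<S>) = {$, u}.
FOLLOW(<F>): in <S>::=<L> u <F>, the suffix after <F> is empty, so FOLLOW(<F>) ⊇ FOLLOW(<S>) = {$, u}; in <S>::=<F>, the suffix after <F> is empty, so FOLLOW(<F>) ⊇ FOLLOW(<S>) = {$, u}. Thus FOLLOW(<F>) = {$, u}.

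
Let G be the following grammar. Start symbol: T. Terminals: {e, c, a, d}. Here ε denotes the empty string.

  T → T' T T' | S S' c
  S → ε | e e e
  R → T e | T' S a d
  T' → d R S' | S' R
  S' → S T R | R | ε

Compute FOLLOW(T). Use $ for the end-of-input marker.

FIRST(S) = {ε, e}
FIRST(T) = {c, d, e}  (via T' T T', S S' c)
FIRST(R) = {c, d, e}  (via T e, T' S a d)
FIRST(S') = {ε, c, d, e}  (via S T R, R)
FIRST(T') = {c, d, e}  (via S' R)
FOLLOW(T) includes $ since T is the start symbol.
FOLLOW(T): in T→T' T T', T is followed by T' with FIRST {c, d, e}; in R→T e, T is followed by e with FIRST {e}; in S'→S T R, T is followed by R with FIRST {c, d, e}. Thus FOLLOW(T) = {$, c, d, e}.
FOLLOW(S): in T→S S' c, S is followed by S' c with FIRST {c, d, e}; in R→T' S a d, S is followed by a d with FIRST {a}; in S'→S T R, S is followed by T R with FIRST {c, d, e}. Thus FOLLOW(S) = {a, c, d, e}.
FOLLOW(T'): in T→T' T T' (occurrence 1), T' is followed by T T' with FIRST {c, d, e}; in T→T' T T' (occurrence 2), the suffix after T' is empty, so FOLLOW(T') ⊇ FOLLOW(T) = {$, c, d, e}; in R→T' S a d, T' is followed by S a d with FIRST {a, e}. Thus FOLLOW(T') = {$, a, c, d, e}.
FOLLOW(S'): in T→S S' c, S' is followed by c with FIRST {c}; in T'→d R S', the suffix after S' is empty, so FOLLOW(S') ⊇ FOLLOW(T') = {$, a, c, d, e}; in T'→S' R, S' is followed by R with FIRST {c, d, e}. Thus FOLLOW(S') = {$, a, c, d, e}.
FOLLOW(R): in T'→d R S', R is followed by S' with FIRST {ε, c, d, e}; in T'→d R S', the suffix after R is nullable, so FOLLOW(R) ⊇ FOLLOW(T') = {$, a, c, d, e}; in T'→S' R, the suffix after R is empty, so FOLLOW(R) ⊇ FOLLOW(T') = {$, a, c, d, e}; in S'→S T R, the suffix after R is empty, so FOLLOW(R) ⊇ FOLLOW(S') = {$, a, c, d, e}; in S'→R, the suffix after R is empty, so FOLLOW(R) ⊇ FOLLOW(S') = {$, a, c, d, e}. Thus FOLLOW(R) = {$, a, c, d, e}.

{$, c, d, e}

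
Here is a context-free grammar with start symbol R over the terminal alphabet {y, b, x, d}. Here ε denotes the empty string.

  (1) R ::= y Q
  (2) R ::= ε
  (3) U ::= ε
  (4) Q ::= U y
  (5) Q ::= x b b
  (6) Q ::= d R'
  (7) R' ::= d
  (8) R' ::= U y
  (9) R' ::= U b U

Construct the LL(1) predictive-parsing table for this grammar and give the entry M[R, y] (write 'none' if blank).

R ::= y Q

FIRST(R): from R::=y Q we get {y}; from R::=ε we get {ε}. So FIRST(R) = {ε, y}.
FIRST(U): from U::=ε we get {ε}. So FIRST(U) = {ε}.
FIRST(Q): from Q::=U y we get {y}; from Q::=x b b we get {x}; from Q::=d R' we get {d}. So FIRST(Q) = {d, x, y}.
FIRST(R'): from R'::=d we get {d}; from R'::=U y we get {y}; from R'::=U b U we get {b}. So FIRST(R') = {b, d, y}.
FOLLOW(R) includes $ since R is the start symbol.
FOLLOW(R): R appears on no right-hand side. Thus FOLLOW(R) = {$}.
For R ::= y Q: FIRST(y Q) = {y}, so it goes in M[R, t] for t ∈ {y}.
For R ::= ε: FIRST(ε) = {ε}, so it goes in M[R, t] for t ∈ {}; since ε ∈ FIRST, also for every t ∈ FOLLOW(R) = {$}.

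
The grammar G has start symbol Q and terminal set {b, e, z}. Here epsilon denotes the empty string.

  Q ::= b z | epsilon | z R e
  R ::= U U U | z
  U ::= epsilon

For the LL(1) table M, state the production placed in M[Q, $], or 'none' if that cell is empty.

FIRST(Q): from Q::=b z we get {b}; from Q::=epsilon we get {epsilon}; from Q::=z R e we get {z}. So FIRST(Q) = {epsilon, b, z}.
FIRST(U): from U::=epsilon we get {epsilon}. So FIRST(U) = {epsilon}.
FIRST(R): from R::=U U U we get {epsilon}; from R::=z we get {z}. So FIRST(R) = {epsilon, z}.
FOLLOW(Q) includes $ since Q is the start symbol.
FOLLOW(Q): Q appears on no right-hand side. Thus FOLLOW(Q) = {$}.
For Q ::= b z: FIRST(b z) = {b}, so it goes in M[Q, t] for t ∈ {b}.
For Q ::= epsilon: FIRST(epsilon) = {epsilon}, so it goes in M[Q, t] for t ∈ {}; since epsilon ∈ FIRST, also for every t ∈ FOLLOW(Q) = {$}.
For Q ::= z R e: FIRST(z R e) = {z}, so it goes in M[Q, t] for t ∈ {z}.

Q ::= epsilon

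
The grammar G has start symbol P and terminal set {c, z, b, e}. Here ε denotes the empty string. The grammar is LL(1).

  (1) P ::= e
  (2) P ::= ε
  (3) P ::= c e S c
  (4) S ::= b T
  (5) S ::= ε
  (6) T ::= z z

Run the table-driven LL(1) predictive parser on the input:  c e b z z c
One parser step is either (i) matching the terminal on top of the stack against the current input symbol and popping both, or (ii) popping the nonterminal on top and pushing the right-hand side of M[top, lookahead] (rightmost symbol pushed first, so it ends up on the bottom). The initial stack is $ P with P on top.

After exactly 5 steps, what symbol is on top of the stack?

T

step 1: stack=$ P  input=c e b z z c $  — expand P ::= c e S c
step 2: stack=$ c S e c  input=c e b z z c $  — match c
step 3: stack=$ c S e  input=e b z z c $  — match e
step 4: stack=$ c S  input=b z z c $  — expand S ::= b T
step 5: stack=$ c T b  input=b z z c $  — match b
Stack after step 5: $ c T (top = T).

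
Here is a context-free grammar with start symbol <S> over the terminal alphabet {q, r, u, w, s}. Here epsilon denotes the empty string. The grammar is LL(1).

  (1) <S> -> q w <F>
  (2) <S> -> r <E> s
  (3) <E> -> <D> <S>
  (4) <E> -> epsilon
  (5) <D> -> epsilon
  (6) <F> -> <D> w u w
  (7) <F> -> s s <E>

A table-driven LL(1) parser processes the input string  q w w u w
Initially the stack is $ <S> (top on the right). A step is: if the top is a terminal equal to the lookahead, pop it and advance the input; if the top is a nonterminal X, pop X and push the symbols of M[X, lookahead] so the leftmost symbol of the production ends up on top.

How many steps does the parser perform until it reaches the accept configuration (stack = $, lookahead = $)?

step 1: stack=$ <S>  input=q w w u w $  — expand <S> -> q w <F>
step 2: stack=$ <F> w q  input=q w w u w $  — match q
step 3: stack=$ <F> w  input=w w u w $  — match w
step 4: stack=$ <F>  input=w u w $  — expand <F> -> <D> w u w
step 5: stack=$ w u w <D>  input=w u w $  — expand <D> -> epsilon
step 6: stack=$ w u w  input=w u w $  — match w
step 7: stack=$ w u  input=u w $  — match u
step 8: stack=$ w  input=w $  — match w
Accept reached after 8 steps.

8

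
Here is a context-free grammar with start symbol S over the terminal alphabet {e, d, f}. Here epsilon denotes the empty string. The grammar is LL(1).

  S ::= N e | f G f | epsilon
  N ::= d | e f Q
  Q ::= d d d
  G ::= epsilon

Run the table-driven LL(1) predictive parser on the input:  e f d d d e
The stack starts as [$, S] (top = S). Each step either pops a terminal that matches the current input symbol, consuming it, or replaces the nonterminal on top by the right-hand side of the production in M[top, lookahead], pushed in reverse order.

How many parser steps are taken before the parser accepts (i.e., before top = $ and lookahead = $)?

9

     Stack      Input          Action
  1  $ S        e f d d d e $  expand S ::= N e
  2  $ e N      e f d d d e $  expand N ::= e f Q
  3  $ e Q f e  e f d d d e $  match e
  4  $ e Q f    f d d d e $    match f
  5  $ e Q      d d d e $      expand Q ::= d d d
  6  $ e d d d  d d d e $      match d
  7  $ e d d    d d e $        match d
  8  $ e d      d e $          match d
  9  $ e        e $            match e
Accept reached after 9 steps.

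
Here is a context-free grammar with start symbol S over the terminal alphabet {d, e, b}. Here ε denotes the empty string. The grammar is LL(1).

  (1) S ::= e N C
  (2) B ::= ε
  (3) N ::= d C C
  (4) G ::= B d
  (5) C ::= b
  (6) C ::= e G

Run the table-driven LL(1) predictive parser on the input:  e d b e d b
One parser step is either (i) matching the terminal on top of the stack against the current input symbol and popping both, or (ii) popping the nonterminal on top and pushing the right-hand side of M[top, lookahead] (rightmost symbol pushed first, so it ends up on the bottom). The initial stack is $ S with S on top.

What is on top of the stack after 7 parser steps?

     Stack      Input          Action
  1  $ S        e d b e d b $  expand S ::= e N C
  2  $ C N e    e d b e d b $  match e
  3  $ C N      d b e d b $    expand N ::= d C C
  4  $ C C C d  d b e d b $    match d
  5  $ C C C    b e d b $      expand C ::= b
  6  $ C C b    b e d b $      match b
  7  $ C C      e d b $        expand C ::= e G
Stack after step 7: $ C G e (top = e).

e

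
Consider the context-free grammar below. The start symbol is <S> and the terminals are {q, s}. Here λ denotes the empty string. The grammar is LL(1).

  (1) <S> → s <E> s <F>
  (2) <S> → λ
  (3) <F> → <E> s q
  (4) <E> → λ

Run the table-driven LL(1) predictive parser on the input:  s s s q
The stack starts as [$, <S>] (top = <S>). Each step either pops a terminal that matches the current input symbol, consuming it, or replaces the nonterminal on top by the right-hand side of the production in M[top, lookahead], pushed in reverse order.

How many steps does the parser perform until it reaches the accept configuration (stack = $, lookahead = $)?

     Stack          Input      Action
  1  $ <S>          s s s q $  expand <S> → s <E> s <F>
  2  $ <F> s <E> s  s s s q $  match s
  3  $ <F> s <E>    s s q $    expand <E> → λ
  4  $ <F> s        s s q $    match s
  5  $ <F>          s q $      expand <F> → <E> s q
  6  $ q s <E>      s q $      expand <E> → λ
  7  $ q s          s q $      match s
  8  $ q            q $        match q
Accept reached after 8 steps.

8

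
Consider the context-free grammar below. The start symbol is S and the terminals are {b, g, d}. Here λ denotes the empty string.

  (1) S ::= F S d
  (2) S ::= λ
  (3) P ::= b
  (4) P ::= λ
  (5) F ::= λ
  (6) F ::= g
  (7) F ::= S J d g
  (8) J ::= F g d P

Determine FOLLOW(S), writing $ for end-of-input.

FIRST(P) = {λ, b}
FIRST(S) = {λ, d, g}  (via F S d)
FIRST(F) = {λ, d, g}  (via S J d g)
FIRST(J) = {d, g}  (via F g d P)
FOLLOW(S) includes $ since S is the start symbol.
FOLLOW(S): in S::=F S d, S is followed by d with FIRST {d}; in F::=S J d g, S is followed by J d g with FIRST {d, g}. Thus FOLLOW(S) = {$, d, g}.
FOLLOW(F): in S::=F S d, F is followed by S d with FIRST {d, g}; in J::=F g d P, F is followed by g d P with FIRST {g}. Thus FOLLOW(F) = {d, g}.
FOLLOW(J): in F::=S J d g, J is followed by d g with FIRST {d}. Thus FOLLOW(J) = {d}.
FOLLOW(P): in J::=F g d P, the suffix after P is empty, so FOLLOW(P) ⊇ FOLLOW(J) = {d}. Thus FOLLOW(P) = {d}.

{$, d, g}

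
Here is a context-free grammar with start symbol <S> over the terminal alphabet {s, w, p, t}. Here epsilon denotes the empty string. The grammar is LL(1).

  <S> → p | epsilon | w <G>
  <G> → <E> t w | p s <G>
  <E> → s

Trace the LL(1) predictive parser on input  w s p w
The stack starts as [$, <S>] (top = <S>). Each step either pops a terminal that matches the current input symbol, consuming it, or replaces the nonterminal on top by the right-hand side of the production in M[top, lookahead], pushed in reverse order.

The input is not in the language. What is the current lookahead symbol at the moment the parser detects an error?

step 1: stack=$ <S>  input=w s p w $  — expand <S> → w <G>
step 2: stack=$ <G> w  input=w s p w $  — match w
step 3: stack=$ <G>  input=s p w $  — expand <G> → <E> t w
step 4: stack=$ w t <E>  input=s p w $  — expand <E> → s
step 5: stack=$ w t s  input=s p w $  — match s
step 6: stack=$ w t  input=p w $  — error: top is terminal t but lookahead is p

p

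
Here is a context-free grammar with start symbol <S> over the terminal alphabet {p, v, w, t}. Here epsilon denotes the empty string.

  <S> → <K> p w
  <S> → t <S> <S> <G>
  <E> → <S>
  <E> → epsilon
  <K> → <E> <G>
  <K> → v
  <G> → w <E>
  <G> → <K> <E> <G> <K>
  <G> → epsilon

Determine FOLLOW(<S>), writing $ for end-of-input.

FIRST(<S>) = {p, t, v, w}  (via <K> p w)
FIRST(<E>) = {epsilon, p, t, v, w}  (via <S>)
FIRST(<K>) = {epsilon, p, t, v, w}  (via <E> <G>)
FIRST(<G>) = {epsilon, p, t, v, w}  (via <K> <E> <G> <K>)
FOLLOW(<S>) includes $ since <S> is the start symbol.
FOLLOW(<S>): in <S>→t <S> <S> <G> (occurrence 1), <S> is followed by <S> <G> with FIRST {p, t, v, w}; in <S>→t <S> <S> <G> (occurrence 2), <S> is followed by <G> with FIRST {epsilon, p, t, v, w}; in <S>→t <S> <S> <G> (occurrence 2), the suffix after <S> is nullable (adds nothing new); in <E>→<S>, the suffix after <S> is empty, so FOLLOW(<S>) ⊇ FOLLOW(<E>) = {$, p, t, v, w}. Thus FOLLOW(<S>) = {$, p, t, v, w}.
FOLLOW(<E>): in <K>→<E> <G>, <E> is followed by <G> with FIRST {epsilon, p, t, v, w}; in <K>→<E> <G>, the suffix after <E> is nullable, so FOLLOW(<E>) ⊇ FOLLOW(<K>) = {$, p, t, v, w}; in <G>→w <E>, the suffix after <E> is empty, so FOLLOW(<E>) ⊇ FOLLOW(<G>) = {$, p, t, v, w}; in <G>→<K> <E> <G> <K>, <E> is followed by <G> <K> with FIRST {epsilon, p, t, v, w}; in <G>→<K> <E> <G> <K>, the suffix after <E> is nullable, so FOLLOW(<E>) ⊇ FOLLOW(<G>) = {$, p, t, v, w}. Thus FOLLOW(<E>) = {$, p, t, v, w}.
FOLLOW(<K>): in <S>→<K> p w, <K> is followed by p w with FIRST {p}; in <G>→<K> <E> <G> <K> (occurrence 1), <K> is followed by <E> <G> <K> with FIRST {epsilon, p, t, v, w}; in <G>→<K> <E> <G> <K> (occurrence 1), the suffix after <K> is nullable, so FOLLOW(<K>) ⊇ FOLLOW(<G>) = {$, p, t, v, w}; in <G>→<K> <E> <G> <K> (occurrence 2), the suffix after <K> is empty, so FOLLOW(<K>) ⊇ FOLLOW(<G>) = {$, p, t, v, w}. Thus FOLLOW(<K>) = {$, p, t, v, w}.
FOLLOW(<G>): in <S>→t <S> <S> <G>, the suffix after <G> is empty, so FOLLOW(<G>) ⊇ FOLLOW(<S>) = {$, p, t, v, w}; in <K>→<E> <G>, the suffix after <G> is empty, so FOLLOW(<G>) ⊇ FOLLOW(<K>) = {$, p, t, v, w}; in <G>→<K> <E> <G> <K>, <G> is followed by <K> with FIRST {epsilon, p, t, v, w}; in <G>→<K> <E> <G> <K>, the suffix after <G> is nullable (adds nothing new). Thus FOLLOW(<G>) = {$, p, t, v, w}.

{$, p, t, v, w}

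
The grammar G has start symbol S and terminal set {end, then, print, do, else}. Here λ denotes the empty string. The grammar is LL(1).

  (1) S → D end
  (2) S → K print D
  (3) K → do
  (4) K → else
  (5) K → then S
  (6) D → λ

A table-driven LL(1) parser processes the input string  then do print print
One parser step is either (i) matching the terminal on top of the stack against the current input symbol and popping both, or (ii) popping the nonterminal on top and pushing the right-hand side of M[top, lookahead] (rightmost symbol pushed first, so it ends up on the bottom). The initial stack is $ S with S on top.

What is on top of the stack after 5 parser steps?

do

     Stack                Input                  Action
  1  $ S                  then do print print $  expand S → K print D
  2  $ D print K          then do print print $  expand K → then S
  3  $ D print S then     then do print print $  match then
  4  $ D print S          do print print $       expand S → K print D
  5  $ D print D print K  do print print $       expand K → do
Stack after step 5: $ D print D print do (top = do).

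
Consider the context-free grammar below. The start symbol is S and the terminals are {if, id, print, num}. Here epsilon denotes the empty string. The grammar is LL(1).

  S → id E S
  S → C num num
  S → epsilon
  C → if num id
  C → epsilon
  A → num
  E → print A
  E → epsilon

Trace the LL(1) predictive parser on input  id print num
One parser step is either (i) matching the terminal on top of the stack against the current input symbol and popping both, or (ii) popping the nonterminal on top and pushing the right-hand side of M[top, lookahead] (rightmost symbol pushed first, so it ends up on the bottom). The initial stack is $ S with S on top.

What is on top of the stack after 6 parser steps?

step 1: stack=$ S  input=id print num $  — expand S → id E S
step 2: stack=$ S E id  input=id print num $  — match id
step 3: stack=$ S E  input=print num $  — expand E → print A
step 4: stack=$ S A print  input=print num $  — match print
step 5: stack=$ S A  input=num $  — expand A → num
step 6: stack=$ S num  input=num $  — match num
Stack after step 6: $ S (top = S).

S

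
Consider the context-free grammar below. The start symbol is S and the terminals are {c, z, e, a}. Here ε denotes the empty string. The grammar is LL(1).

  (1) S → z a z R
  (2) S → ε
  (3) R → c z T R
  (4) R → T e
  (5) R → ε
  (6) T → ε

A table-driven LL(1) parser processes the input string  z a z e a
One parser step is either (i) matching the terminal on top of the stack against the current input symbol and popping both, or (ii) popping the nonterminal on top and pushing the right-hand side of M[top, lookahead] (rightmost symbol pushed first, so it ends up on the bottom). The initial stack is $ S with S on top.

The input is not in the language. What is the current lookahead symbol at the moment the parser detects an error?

     Stack      Input        Action
  1  $ S        z a z e a $  expand S → z a z R
  2  $ R z a z  z a z e a $  match z
  3  $ R z a    a z e a $    match a
  4  $ R z      z e a $      match z
  5  $ R        e a $        expand R → T e
  6  $ e T      e a $        expand T → ε
  7  $ e        e a $        match e
  8  $          a $          error: stack empty but input remains

a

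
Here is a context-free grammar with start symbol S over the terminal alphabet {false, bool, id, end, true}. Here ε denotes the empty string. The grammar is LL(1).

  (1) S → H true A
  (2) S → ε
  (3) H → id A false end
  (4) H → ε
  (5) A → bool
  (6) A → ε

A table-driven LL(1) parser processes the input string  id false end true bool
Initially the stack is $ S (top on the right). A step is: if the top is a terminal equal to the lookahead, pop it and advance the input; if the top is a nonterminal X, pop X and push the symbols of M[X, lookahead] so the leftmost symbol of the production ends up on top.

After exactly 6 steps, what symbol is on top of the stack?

step 1: stack=$ S  input=id false end true bool $  — expand S → H true A
step 2: stack=$ A true H  input=id false end true bool $  — expand H → id A false end
step 3: stack=$ A true end false A id  input=id false end true bool $  — match id
step 4: stack=$ A true end false A  input=false end true bool $  — expand A → ε
step 5: stack=$ A true end false  input=false end true bool $  — match false
step 6: stack=$ A true end  input=end true bool $  — match end
Stack after step 6: $ A true (top = true).

true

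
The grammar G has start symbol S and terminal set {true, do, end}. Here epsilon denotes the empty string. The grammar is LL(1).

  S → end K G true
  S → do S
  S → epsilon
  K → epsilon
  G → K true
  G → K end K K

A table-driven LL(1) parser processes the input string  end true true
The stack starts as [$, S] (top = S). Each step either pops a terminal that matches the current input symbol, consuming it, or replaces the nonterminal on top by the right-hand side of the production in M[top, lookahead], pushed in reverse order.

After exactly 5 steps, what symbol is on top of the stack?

     Stack           Input            Action
  1  $ S             end true true $  expand S → end K G true
  2  $ true G K end  end true true $  match end
  3  $ true G K      true true $      expand K → epsilon
  4  $ true G        true true $      expand G → K true
  5  $ true true K   true true $      expand K → epsilon
Stack after step 5: $ true true (top = true).

true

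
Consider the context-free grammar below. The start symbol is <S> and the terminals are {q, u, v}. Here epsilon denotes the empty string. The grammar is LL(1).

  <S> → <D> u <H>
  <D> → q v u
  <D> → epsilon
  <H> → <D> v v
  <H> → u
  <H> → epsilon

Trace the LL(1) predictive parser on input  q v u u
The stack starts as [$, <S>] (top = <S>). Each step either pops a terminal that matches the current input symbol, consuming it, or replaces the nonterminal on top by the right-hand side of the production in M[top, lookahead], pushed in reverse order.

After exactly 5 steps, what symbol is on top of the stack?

     Stack          Input      Action
  1  $ <S>          q v u u $  expand <S> → <D> u <H>
  2  $ <H> u <D>    q v u u $  expand <D> → q v u
  3  $ <H> u u v q  q v u u $  match q
  4  $ <H> u u v    v u u $    match v
  5  $ <H> u u      u u $      match u
Stack after step 5: $ <H> u (top = u).

u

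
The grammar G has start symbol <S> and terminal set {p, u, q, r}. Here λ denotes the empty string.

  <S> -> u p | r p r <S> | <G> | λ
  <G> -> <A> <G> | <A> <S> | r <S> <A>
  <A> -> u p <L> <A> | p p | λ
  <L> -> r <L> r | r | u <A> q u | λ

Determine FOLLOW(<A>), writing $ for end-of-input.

FIRST(<A>): from <A>->u p <L> <A> we get {u}; from <A>->p p we get {p}; from <A>->λ we get {λ}. So FIRST(<A>) = {λ, p, u}.
FIRST(<L>): from <L>->r <L> r we get {r}; from <L>->r we get {r}; from <L>->u <A> q u we get {u}; from <L>->λ we get {λ}. So FIRST(<L>) = {λ, r, u}.
FIRST(<S>): from <S>->u p we get {u}; from <S>->r p r <S> we get {r}; from <S>-><G> we get {λ, p, r, u}; from <S>->λ we get {λ}. So FIRST(<S>) = {λ, p, r, u}.
FIRST(<G>): from <G>-><A> <G> we get {λ, p, r, u}; from <G>-><A> <S> we get {λ, p, r, u}; from <G>->r <S> <A> we get {r}. So FIRST(<G>) = {λ, p, r, u}.
FOLLOW(<S>) includes $ since <S> is the start symbol.
FOLLOW(<S>): in <S>->r p r <S>, the suffix after <S> is empty (adds nothing new); in <G>-><A> <S>, the suffix after <S> is empty, so FOLLOW(<S>) ⊇ FOLLOW(<G>) = {$, p, u}; in <G>->r <S> <A>, <S> is followed by <A> with FIRST {λ, p, u}; in <G>->r <S> <A>, the suffix after <S> is nullable, so FOLLOW(<S>) ⊇ FOLLOW(<G>) = {$, p, u}. Thus FOLLOW(<S>) = {$, p, u}.
FOLLOW(<G>): in <S>-><G>, the suffix after <G> is empty, so FOLLOW(<G>) ⊇ FOLLOW(<S>) = {$, p, u}; in <G>-><A> <G>, the suffix after <G> is empty (adds nothing new). Thus FOLLOW(<G>) = {$, p, u}.
FOLLOW(<A>): in <G>-><A> <G>, <A> is followed by <G> with FIRST {λ, p, r, u}; in <G>-><A> <G>, the suffix after <A> is nullable, so FOLLOW(<A>) ⊇ FOLLOW(<G>) = {$, p, u}; in <G>-><A> <S>, <A> is followed by <S> with FIRST {λ, p, r, u}; in <G>-><A> <S>, the suffix after <A> is nullable, so FOLLOW(<A>) ⊇ FOLLOW(<G>) = {$, p, u}; in <G>->r <S> <A>, the suffix after <A> is empty, so FOLLOW(<A>) ⊇ FOLLOW(<G>) = {$, p, u}; in <A>->u p <L> <A>, the suffix after <A> is empty (adds nothing new); in <L>->u <A> q u, <A> is followed by q u with FIRST {q}. Thus FOLLOW(<A>) = {$, p, q, r, u}.
FOLLOW(<L>): in <A>->u p <L> <A>, <L> is followed by <A> with FIRST {λ, p, u}; in <A>->u p <L> <A>, the suffix after <L> is nullable, so FOLLOW(<L>) ⊇ FOLLOW(<A>) = {$, p, q, r, u}; in <L>->r <L> r, <L> is followed by r with FIRST {r}. Thus FOLLOW(<L>) = {$, p, q, r, u}.

{$, p, q, r, u}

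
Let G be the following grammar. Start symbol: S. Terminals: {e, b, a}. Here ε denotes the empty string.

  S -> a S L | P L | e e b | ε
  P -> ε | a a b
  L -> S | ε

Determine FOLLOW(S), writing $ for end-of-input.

{$, a, e}

FIRST(P) = {ε, a}
FIRST(S) = {ε, a, e}  (via P L)
FIRST(L) = {ε, a, e}  (via S)
FOLLOW(S) includes $ since S is the start symbol.
FOLLOW(S): in S->a S L, S is followed by L with FIRST {ε, a, e}; in S->a S L, the suffix after S is nullable (adds nothing new); in L->S, the suffix after S is empty, so FOLLOW(S) ⊇ FOLLOW(L) = {$, a, e}. Thus FOLLOW(S) = {$, a, e}.
FOLLOW(P): in S->P L, P is followed by L with FIRST {ε, a, e}; in S->P L, the suffix after P is nullable, so FOLLOW(P) ⊇ FOLLOW(S) = {$, a, e}. Thus FOLLOW(P) = {$, a, e}.
FOLLOW(L): in S->a S L, the suffix after L is empty, so FOLLOW(L) ⊇ FOLLOW(S) = {$, a, e}; in S->P L, the suffix after L is empty, so FOLLOW(L) ⊇ FOLLOW(S) = {$, a, e}. Thus FOLLOW(L) = {$, a, e}.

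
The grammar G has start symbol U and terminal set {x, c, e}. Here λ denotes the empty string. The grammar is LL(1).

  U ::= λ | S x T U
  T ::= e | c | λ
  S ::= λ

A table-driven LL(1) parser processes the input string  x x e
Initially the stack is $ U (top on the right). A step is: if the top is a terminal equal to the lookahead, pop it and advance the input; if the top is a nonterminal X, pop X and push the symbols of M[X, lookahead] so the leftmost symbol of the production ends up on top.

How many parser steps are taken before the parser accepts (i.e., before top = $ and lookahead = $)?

step 1: stack=$ U  input=x x e $  — expand U ::= S x T U
step 2: stack=$ U T x S  input=x x e $  — expand S ::= λ
step 3: stack=$ U T x  input=x x e $  — match x
step 4: stack=$ U T  input=x e $  — expand T ::= λ
step 5: stack=$ U  input=x e $  — expand U ::= S x T U
step 6: stack=$ U T x S  input=x e $  — expand S ::= λ
step 7: stack=$ U T x  input=x e $  — match x
step 8: stack=$ U T  input=e $  — expand T ::= e
step 9: stack=$ U e  input=e $  — match e
step 10: stack=$ U  input=$  — expand U ::= λ
Accept reached after 10 steps.

10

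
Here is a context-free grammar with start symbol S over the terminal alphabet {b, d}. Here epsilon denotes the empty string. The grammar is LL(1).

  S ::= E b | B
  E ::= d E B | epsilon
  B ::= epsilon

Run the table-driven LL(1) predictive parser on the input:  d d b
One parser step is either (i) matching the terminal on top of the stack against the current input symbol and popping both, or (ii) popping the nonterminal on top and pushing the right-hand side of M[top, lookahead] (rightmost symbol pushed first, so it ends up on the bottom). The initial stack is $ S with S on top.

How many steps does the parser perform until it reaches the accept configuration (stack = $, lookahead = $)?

step 1: stack=$ S  input=d d b $  — expand S ::= E b
step 2: stack=$ b E  input=d d b $  — expand E ::= d E B
step 3: stack=$ b B E d  input=d d b $  — match d
step 4: stack=$ b B E  input=d b $  — expand E ::= d E B
step 5: stack=$ b B B E d  input=d b $  — match d
step 6: stack=$ b B B E  input=b $  — expand E ::= epsilon
step 7: stack=$ b B B  input=b $  — expand B ::= epsilon
step 8: stack=$ b B  input=b $  — expand B ::= epsilon
step 9: stack=$ b  input=b $  — match b
Accept reached after 9 steps.

9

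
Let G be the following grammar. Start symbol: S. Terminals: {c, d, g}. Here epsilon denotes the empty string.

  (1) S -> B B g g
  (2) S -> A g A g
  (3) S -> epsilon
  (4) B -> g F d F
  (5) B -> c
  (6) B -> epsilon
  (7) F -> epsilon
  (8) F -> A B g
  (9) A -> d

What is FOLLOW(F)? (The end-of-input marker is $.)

FIRST(B): from B->g F d F we get {g}; from B->c we get {c}; from B->epsilon we get {epsilon}. So FIRST(B) = {epsilon, c, g}.
FIRST(A): from A->d we get {d}. So FIRST(A) = {d}.
FIRST(S): from S->B B g g we get {c, g}; from S->A g A g we get {d}; from S->epsilon we get {epsilon}. So FIRST(S) = {epsilon, c, d, g}.
FIRST(F): from F->epsilon we get {epsilon}; from F->A B g we get {d}. So FIRST(F) = {epsilon, d}.
FOLLOW(S) includes $ since S is the start symbol.
FOLLOW(S): S appears on no right-hand side. Thus FOLLOW(S) = {$}.
FOLLOW(B): in S->B B g g (occurrence 1), B is followed by B g g with FIRST {c, g}; in S->B B g g (occurrence 2), B is followed by g g with FIRST {g}; in F->A B g, B is followed by g with FIRST {g}. Thus FOLLOW(B) = {c, g}.
FOLLOW(F): in B->g F d F (occurrence 1), F is followed by d F with FIRST {d}; in B->g F d F (occurrence 2), the suffix after F is empty, so FOLLOW(F) ⊇ FOLLOW(B) = {c, g}. Thus FOLLOW(F) = {c, d, g}.
FOLLOW(A): in S->A g A g (occurrence 1), A is followed by g A g with FIRST {g}; in S->A g A g (occurrence 2), A is followed by g with FIRST {g}; in F->A B g, A is followed by B g with FIRST {c, g}. Thus FOLLOW(A) = {c, g}.

{c, d, g}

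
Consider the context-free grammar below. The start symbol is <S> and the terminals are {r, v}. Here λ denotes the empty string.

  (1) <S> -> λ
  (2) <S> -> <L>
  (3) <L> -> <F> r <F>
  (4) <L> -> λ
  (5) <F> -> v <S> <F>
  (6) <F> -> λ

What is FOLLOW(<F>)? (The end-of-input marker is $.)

FIRST(<F>): from <F>->v <S> <F> we get {v}; from <F>->λ we get {λ}. So FIRST(<F>) = {λ, v}.
FIRST(<L>): from <L>-><F> r <F> we get {r, v}; from <L>->λ we get {λ}. So FIRST(<L>) = {λ, r, v}.
FIRST(<S>): from <S>->λ we get {λ}; from <S>-><L> we get {λ, r, v}. So FIRST(<S>) = {λ, r, v}.
FOLLOW(<S>) includes $ since <S> is the start symbol.
FOLLOW(<S>): in <F>->v <S> <F>, <S> is followed by <F> with FIRST {λ, v}; in <F>->v <S> <F>, the suffix after <S> is nullable, so FOLLOW(<S>) ⊇ FOLLOW(<F>) = {$, r, v}. Thus FOLLOW(<S>) = {$, r, v}.
FOLLOW(<L>): in <S>-><L>, the suffix after <L> is empty, so FOLLOW(<L>) ⊇ FOLLOW(<S>) = {$, r, v}. Thus FOLLOW(<L>) = {$, r, v}.
FOLLOW(<F>): in <L>-><F> r <F> (occurrence 1), <F> is followed by r <F> with FIRST {r}; in <L>-><F> r <F> (occurrence 2), the suffix after <F> is empty, so FOLLOW(<F>) ⊇ FOLLOW(<L>) = {$, r, v}; in <F>->v <S> <F>, the suffix after <F> is empty (adds nothing new). Thus FOLLOW(<F>) = {$, r, v}.

{$, r, v}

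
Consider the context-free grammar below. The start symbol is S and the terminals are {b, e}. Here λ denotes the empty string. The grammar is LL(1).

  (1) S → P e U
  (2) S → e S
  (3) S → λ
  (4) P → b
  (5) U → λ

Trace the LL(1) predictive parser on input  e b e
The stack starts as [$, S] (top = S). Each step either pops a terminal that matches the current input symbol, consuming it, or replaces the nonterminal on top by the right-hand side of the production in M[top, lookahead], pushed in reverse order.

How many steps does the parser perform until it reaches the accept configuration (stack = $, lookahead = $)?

7

step 1: stack=$ S  input=e b e $  — expand S → e S
step 2: stack=$ S e  input=e b e $  — match e
step 3: stack=$ S  input=b e $  — expand S → P e U
step 4: stack=$ U e P  input=b e $  — expand P → b
step 5: stack=$ U e b  input=b e $  — match b
step 6: stack=$ U e  input=e $  — match e
step 7: stack=$ U  input=$  — expand U → λ
Accept reached after 7 steps.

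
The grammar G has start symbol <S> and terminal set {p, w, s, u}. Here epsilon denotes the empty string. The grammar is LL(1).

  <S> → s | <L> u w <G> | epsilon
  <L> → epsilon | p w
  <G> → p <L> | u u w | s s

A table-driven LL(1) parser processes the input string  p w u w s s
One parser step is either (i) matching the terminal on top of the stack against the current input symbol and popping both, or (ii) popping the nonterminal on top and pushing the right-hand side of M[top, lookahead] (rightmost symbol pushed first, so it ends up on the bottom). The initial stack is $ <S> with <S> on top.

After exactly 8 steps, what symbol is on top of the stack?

s

     Stack          Input          Action
  1  $ <S>          p w u w s s $  expand <S> → <L> u w <G>
  2  $ <G> w u <L>  p w u w s s $  expand <L> → p w
  3  $ <G> w u w p  p w u w s s $  match p
  4  $ <G> w u w    w u w s s $    match w
  5  $ <G> w u      u w s s $      match u
  6  $ <G> w        w s s $        match w
  7  $ <G>          s s $          expand <G> → s s
  8  $ s s          s s $          match s
Stack after step 8: $ s (top = s).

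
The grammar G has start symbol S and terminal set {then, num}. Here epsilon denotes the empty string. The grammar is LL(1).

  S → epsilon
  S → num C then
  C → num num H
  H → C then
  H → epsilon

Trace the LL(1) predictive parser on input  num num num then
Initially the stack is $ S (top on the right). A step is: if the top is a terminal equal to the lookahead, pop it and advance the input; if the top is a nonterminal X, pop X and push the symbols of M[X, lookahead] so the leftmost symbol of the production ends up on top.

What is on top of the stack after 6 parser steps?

then

     Stack             Input               Action
  1  $ S               num num num then $  expand S → num C then
  2  $ then C num      num num num then $  match num
  3  $ then C          num num then $      expand C → num num H
  4  $ then H num num  num num then $      match num
  5  $ then H num      num then $          match num
  6  $ then H          then $              expand H → epsilon
Stack after step 6: $ then (top = then).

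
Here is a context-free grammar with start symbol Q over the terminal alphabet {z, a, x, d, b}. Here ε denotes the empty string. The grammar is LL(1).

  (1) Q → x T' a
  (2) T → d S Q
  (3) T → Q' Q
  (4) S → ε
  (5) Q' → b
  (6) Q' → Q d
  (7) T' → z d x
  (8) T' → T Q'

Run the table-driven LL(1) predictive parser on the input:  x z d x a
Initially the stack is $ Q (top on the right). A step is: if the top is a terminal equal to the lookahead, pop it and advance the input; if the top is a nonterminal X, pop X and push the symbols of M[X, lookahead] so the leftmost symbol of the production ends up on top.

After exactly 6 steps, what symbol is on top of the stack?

a

step 1: stack=$ Q  input=x z d x a $  — expand Q → x T' a
step 2: stack=$ a T' x  input=x z d x a $  — match x
step 3: stack=$ a T'  input=z d x a $  — expand T' → z d x
step 4: stack=$ a x d z  input=z d x a $  — match z
step 5: stack=$ a x d  input=d x a $  — match d
step 6: stack=$ a x  input=x a $  — match x
Stack after step 6: $ a (top = a).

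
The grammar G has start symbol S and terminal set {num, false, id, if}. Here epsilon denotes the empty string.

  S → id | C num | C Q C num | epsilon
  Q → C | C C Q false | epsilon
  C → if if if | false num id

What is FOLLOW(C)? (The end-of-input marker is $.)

FIRST(C) = {false, if}
FIRST(S) = {epsilon, false, id, if}  (via C num, C Q C num)
FIRST(Q) = {epsilon, false, if}  (via C, C C Q false)
FOLLOW(S) includes $ since S is the start symbol.
FOLLOW(S): S appears on no right-hand side. Thus FOLLOW(S) = {$}.
FOLLOW(Q): in S→C Q C num, Q is followed by C num with FIRST {false, if}; in Q→C C Q false, Q is followed by false with FIRST {false}. Thus FOLLOW(Q) = {false, if}.
FOLLOW(C): in S→C num, C is followed by num with FIRST {num}; in S→C Q C num (occurrence 1), C is followed by Q C num with FIRST {false, if}; in S→C Q C num (occurrence 2), C is followed by num with FIRST {num}; in Q→C, the suffix after C is empty, so FOLLOW(C) ⊇ FOLLOW(Q) = {false, if}; in Q→C C Q false (occurrence 1), C is followed by C Q false with FIRST {false, if}; in Q→C C Q false (occurrence 2), C is followed by Q false with FIRST {false, if}. Thus FOLLOW(C) = {false, if, num}.

{false, if, num}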